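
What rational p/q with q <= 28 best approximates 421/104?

85/21

Expand x = 421/104 as a continued fraction with the Euclidean algorithm:
  421 = 4*104 + 5, so a_0 = 4.
  104 = 20*5 + 4, so a_1 = 20.
  5 = 1*4 + 1, so a_2 = 1.
  4 = 4*1 + 0, so a_3 = 4.
so x = [4; 20, 1, 4].
Convergents (p_i = a_i*p_{i-1} + p_{i-2}, q_i = a_i*q_{i-1} + q_{i-2} with p_{-2}=0, p_{-1}=1, q_{-2}=1, q_{-1}=0), until the denominator exceeds 28:
  i=0: a_0=4, p_0 = 4*1 + 0 = 4, q_0 = 4*0 + 1 = 1.
  i=1: a_1=20, p_1 = 20*4 + 1 = 81, q_1 = 20*1 + 0 = 20.
  i=2: a_2=1, p_2 = 1*81 + 4 = 85, q_2 = 1*20 + 1 = 21.
  i=3: a_3=4, p_3 = 4*85 + 81 = 421, q_3 = 4*21 + 20 = 104.
q_3 = 104 > 28, so the last convergent with denominator <= 28 is p_2/q_2 = 85/21.
The closest fraction with denominator <= 28 is either p_2/q_2 or the intermediate fraction (k*p_2 + p_1)/(k*q_2 + q_1) with the largest k >= 1 whose denominator stays <= 28; these approach x as k grows, and every other convergent or intermediate fraction in range is farther away.
Largest k: floor((28 - q_1)/q_2) = floor((28 - 20)/21) = 0.
Since k = 0, no intermediate fraction beyond p_2/q_2 has denominator <= 28, so the convergent 85/21 is the closest (its error is |421*21 - 85*104|/(104*21) = 1/2184).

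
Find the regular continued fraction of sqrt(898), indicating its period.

[29; (1, 28, 1, 58)]

Write x_i = (sqrt(898) + m_i)/d_i with (m_0, d_0) = (0, 1). a_0 = floor(sqrt(898)) = 29, since 29^2 = 841 <= 898 < 900 = 30^2.
Iterate m_{i+1} = d_i*a_i - m_i, d_{i+1} = (898 - m_{i+1}^2)/d_i, a_{i+1} = floor((a_0 + m_{i+1})/d_{i+1}):
  m_1 = 1*29 - 0 = 29, d_1 = (898 - 29^2)/1 = 57/1 = 57, a_1 = floor((29 + 29)/57) = 1.
  m_2 = 57*1 - 29 = 28, d_2 = (898 - 28^2)/57 = 114/57 = 2, a_2 = floor((29 + 28)/2) = 28.
  m_3 = 2*28 - 28 = 28, d_3 = (898 - 28^2)/2 = 114/2 = 57, a_3 = floor((29 + 28)/57) = 1.
  m_4 = 57*1 - 28 = 29, d_4 = (898 - 29^2)/57 = 57/57 = 1, a_4 = floor((29 + 29)/1) = 58.
  m_5 = 1*58 - 29 = 29, d_5 = (898 - 29^2)/1 = 57/1 = 57: (m_5, d_5) = (m_1, d_1) = (29, 57), so from here the quotients repeat a_1, ..., a_4; the period length is 4.
Hence the expansion of sqrt(898) is a_0 = 29 followed by the repeating block 1, 28, 1, 58 (period 4).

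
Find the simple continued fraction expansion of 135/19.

[7; 9, 2]

Run the Euclidean algorithm on 135 and 19; the successive quotients are the partial quotients a_0, a_1, ... (each step inverts the fractional part left over by the previous one):
  135 = 7*19 + 2, so a_0 = 7.
  19 = 9*2 + 1, so a_1 = 9.
  2 = 2*1 + 0, so a_2 = 2.
The remainder reaches 0 after 3 divisions, so the expansion has 3 partial quotients, read off in order.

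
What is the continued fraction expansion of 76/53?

[1; 2, 3, 3, 2]

Run the Euclidean algorithm on 76 and 53; the successive quotients are the partial quotients a_0, a_1, ... (each step inverts the fractional part left over by the previous one):
  76 = 1*53 + 23, so a_0 = 1.
  53 = 2*23 + 7, so a_1 = 2.
  23 = 3*7 + 2, so a_2 = 3.
  7 = 3*2 + 1, so a_3 = 3.
  2 = 2*1 + 0, so a_4 = 2.
The remainder reaches 0 after 5 divisions, so the expansion has 5 partial quotients, read off in order.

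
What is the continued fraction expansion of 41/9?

[4; 1, 1, 4]

Run the Euclidean algorithm on 41 and 9; the successive quotients are the partial quotients a_0, a_1, ... (each step inverts the fractional part left over by the previous one):
  41 = 4*9 + 5, so a_0 = 4.
  9 = 1*5 + 4, so a_1 = 1.
  5 = 1*4 + 1, so a_2 = 1.
  4 = 4*1 + 0, so a_3 = 4.
The remainder reaches 0 after 4 divisions, so the expansion has 4 partial quotients, read off in order.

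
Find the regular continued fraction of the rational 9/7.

Run the Euclidean algorithm on 9 and 7; the successive quotients are the partial quotients a_0, a_1, ... (each step inverts the fractional part left over by the previous one):
  9 = 1*7 + 2, so a_0 = 1.
  7 = 3*2 + 1, so a_1 = 3.
  2 = 2*1 + 0, so a_2 = 2.
The remainder reaches 0 after 3 divisions, so the expansion has 3 partial quotients, read off in order.

[1; 3, 2]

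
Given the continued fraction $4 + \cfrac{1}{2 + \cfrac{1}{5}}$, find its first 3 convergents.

Using the convergent recurrence p_i = a_i*p_{i-1} + p_{i-2}, q_i = a_i*q_{i-1} + q_{i-2} with p_{-2}=0, p_{-1}=1, q_{-2}=1, q_{-1}=0:
  i=0: a_0=4, p_0 = 4*1 + 0 = 4, q_0 = 4*0 + 1 = 1.
  i=1: a_1=2, p_1 = 2*4 + 1 = 9, q_1 = 2*1 + 0 = 2.
  i=2: a_2=5, p_2 = 5*9 + 4 = 49, q_2 = 5*2 + 1 = 11.

4/1, 9/2, 49/11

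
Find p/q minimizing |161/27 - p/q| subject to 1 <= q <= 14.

83/14

Expand x = 161/27 as a continued fraction with the Euclidean algorithm:
  161 = 5*27 + 26, so a_0 = 5.
  27 = 1*26 + 1, so a_1 = 1.
  26 = 26*1 + 0, so a_2 = 26.
so x = [5; 1, 26].
Convergents (p_i = a_i*p_{i-1} + p_{i-2}, q_i = a_i*q_{i-1} + q_{i-2} with p_{-2}=0, p_{-1}=1, q_{-2}=1, q_{-1}=0), until the denominator exceeds 14:
  i=0: a_0=5, p_0 = 5*1 + 0 = 5, q_0 = 5*0 + 1 = 1.
  i=1: a_1=1, p_1 = 1*5 + 1 = 6, q_1 = 1*1 + 0 = 1.
  i=2: a_2=26, p_2 = 26*6 + 5 = 161, q_2 = 26*1 + 1 = 27.
q_2 = 27 > 14, so the last convergent with denominator <= 14 is p_1/q_1 = 6/1.
The closest fraction with denominator <= 14 is either p_1/q_1 or the intermediate fraction (k*p_1 + p_0)/(k*q_1 + q_0) with the largest k >= 1 whose denominator stays <= 14; these approach x as k grows, and every other convergent or intermediate fraction in range is farther away.
Largest k: floor((14 - q_0)/q_1) = floor((14 - 1)/1) = 13.
That gives (13*6 + 5)/(13*1 + 1) = 83/14.
Compare the errors: |x - 6/1| = |161*1 - 6*27|/(27*1) = 1/27, and |x - 83/14| = |161*14 - 83*27|/(27*14) = 13/378.
Cross-multiplying, 13*27 = 351 < 378 = 1*378, so 13/378 is smaller: the intermediate fraction 83/14 is closer to x than 6/1.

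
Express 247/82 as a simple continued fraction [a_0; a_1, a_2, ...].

Run the Euclidean algorithm on 247 and 82; the successive quotients are the partial quotients a_0, a_1, ... (each step inverts the fractional part left over by the previous one):
  247 = 3*82 + 1, so a_0 = 3.
  82 = 82*1 + 0, so a_1 = 82.
The remainder reaches 0 after 2 divisions, so the expansion has 2 partial quotients, read off in order.

[3; 82]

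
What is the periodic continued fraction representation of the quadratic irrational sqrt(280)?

Write x_i = (sqrt(280) + m_i)/d_i with (m_0, d_0) = (0, 1). a_0 = floor(sqrt(280)) = 16, since 16^2 = 256 <= 280 < 289 = 17^2.
Iterate m_{i+1} = d_i*a_i - m_i, d_{i+1} = (280 - m_{i+1}^2)/d_i, a_{i+1} = floor((a_0 + m_{i+1})/d_{i+1}):
  m_1 = 1*16 - 0 = 16, d_1 = (280 - 16^2)/1 = 24/1 = 24, a_1 = floor((16 + 16)/24) = 1.
  m_2 = 24*1 - 16 = 8, d_2 = (280 - 8^2)/24 = 216/24 = 9, a_2 = floor((16 + 8)/9) = 2.
  m_3 = 9*2 - 8 = 10, d_3 = (280 - 10^2)/9 = 180/9 = 20, a_3 = floor((16 + 10)/20) = 1.
  m_4 = 20*1 - 10 = 10, d_4 = (280 - 10^2)/20 = 180/20 = 9, a_4 = floor((16 + 10)/9) = 2.
  m_5 = 9*2 - 10 = 8, d_5 = (280 - 8^2)/9 = 216/9 = 24, a_5 = floor((16 + 8)/24) = 1.
  m_6 = 24*1 - 8 = 16, d_6 = (280 - 16^2)/24 = 24/24 = 1, a_6 = floor((16 + 16)/1) = 32.
  m_7 = 1*32 - 16 = 16, d_7 = (280 - 16^2)/1 = 24/1 = 24: (m_7, d_7) = (m_1, d_1) = (16, 24), so from here the quotients repeat a_1, ..., a_6; the period length is 6.
Hence the expansion of sqrt(280) is a_0 = 16 followed by the repeating block 1, 2, 1, 2, 1, 32 (period 6).

[16; (1, 2, 1, 2, 1, 32)]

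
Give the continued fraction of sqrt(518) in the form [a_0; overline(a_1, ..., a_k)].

[22; overline(1, 3, 6, 3, 1, 44)]

Write x_i = (sqrt(518) + m_i)/d_i with (m_0, d_0) = (0, 1). a_0 = floor(sqrt(518)) = 22, since 22^2 = 484 <= 518 < 529 = 23^2.
Iterate m_{i+1} = d_i*a_i - m_i, d_{i+1} = (518 - m_{i+1}^2)/d_i, a_{i+1} = floor((a_0 + m_{i+1})/d_{i+1}):
  m_1 = 1*22 - 0 = 22, d_1 = (518 - 22^2)/1 = 34/1 = 34, a_1 = floor((22 + 22)/34) = 1.
  m_2 = 34*1 - 22 = 12, d_2 = (518 - 12^2)/34 = 374/34 = 11, a_2 = floor((22 + 12)/11) = 3.
  m_3 = 11*3 - 12 = 21, d_3 = (518 - 21^2)/11 = 77/11 = 7, a_3 = floor((22 + 21)/7) = 6.
  m_4 = 7*6 - 21 = 21, d_4 = (518 - 21^2)/7 = 77/7 = 11, a_4 = floor((22 + 21)/11) = 3.
  m_5 = 11*3 - 21 = 12, d_5 = (518 - 12^2)/11 = 374/11 = 34, a_5 = floor((22 + 12)/34) = 1.
  m_6 = 34*1 - 12 = 22, d_6 = (518 - 22^2)/34 = 34/34 = 1, a_6 = floor((22 + 22)/1) = 44.
  m_7 = 1*44 - 22 = 22, d_7 = (518 - 22^2)/1 = 34/1 = 34: (m_7, d_7) = (m_1, d_1) = (22, 34), so from here the quotients repeat a_1, ..., a_6; the period length is 6.
Hence the expansion of sqrt(518) is a_0 = 22 followed by the repeating block 1, 3, 6, 3, 1, 44 (period 6).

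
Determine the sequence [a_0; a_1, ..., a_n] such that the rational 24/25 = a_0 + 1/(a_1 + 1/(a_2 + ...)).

Run the Euclidean algorithm on 24 and 25; the successive quotients are the partial quotients a_0, a_1, ... (each step inverts the fractional part left over by the previous one):
  24 = 0*25 + 24, so a_0 = 0.
  25 = 1*24 + 1, so a_1 = 1.
  24 = 24*1 + 0, so a_2 = 24.
The remainder reaches 0 after 3 divisions, so the expansion has 3 partial quotients, read off in order.

[0; 1, 24]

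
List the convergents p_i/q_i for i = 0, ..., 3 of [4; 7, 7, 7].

4/1, 29/7, 207/50, 1478/357

Using the convergent recurrence p_i = a_i*p_{i-1} + p_{i-2}, q_i = a_i*q_{i-1} + q_{i-2} with p_{-2}=0, p_{-1}=1, q_{-2}=1, q_{-1}=0:
  i=0: a_0=4, p_0 = 4*1 + 0 = 4, q_0 = 4*0 + 1 = 1.
  i=1: a_1=7, p_1 = 7*4 + 1 = 29, q_1 = 7*1 + 0 = 7.
  i=2: a_2=7, p_2 = 7*29 + 4 = 207, q_2 = 7*7 + 1 = 50.
  i=3: a_3=7, p_3 = 7*207 + 29 = 1478, q_3 = 7*50 + 7 = 357.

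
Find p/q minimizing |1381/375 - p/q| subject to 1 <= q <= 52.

Expand x = 1381/375 as a continued fraction with the Euclidean algorithm:
  1381 = 3*375 + 256, so a_0 = 3.
  375 = 1*256 + 119, so a_1 = 1.
  256 = 2*119 + 18, so a_2 = 2.
  119 = 6*18 + 11, so a_3 = 6.
  18 = 1*11 + 7, so a_4 = 1.
  11 = 1*7 + 4, so a_5 = 1.
  7 = 1*4 + 3, so a_6 = 1.
  4 = 1*3 + 1, so a_7 = 1.
  3 = 3*1 + 0, so a_8 = 3.
so x = [3; 1, 2, 6, 1, 1, 1, 1, 3].
Convergents (p_i = a_i*p_{i-1} + p_{i-2}, q_i = a_i*q_{i-1} + q_{i-2} with p_{-2}=0, p_{-1}=1, q_{-2}=1, q_{-1}=0), until the denominator exceeds 52:
  i=0: a_0=3, p_0 = 3*1 + 0 = 3, q_0 = 3*0 + 1 = 1.
  i=1: a_1=1, p_1 = 1*3 + 1 = 4, q_1 = 1*1 + 0 = 1.
  i=2: a_2=2, p_2 = 2*4 + 3 = 11, q_2 = 2*1 + 1 = 3.
  i=3: a_3=6, p_3 = 6*11 + 4 = 70, q_3 = 6*3 + 1 = 19.
  i=4: a_4=1, p_4 = 1*70 + 11 = 81, q_4 = 1*19 + 3 = 22.
  i=5: a_5=1, p_5 = 1*81 + 70 = 151, q_5 = 1*22 + 19 = 41.
  i=6: a_6=1, p_6 = 1*151 + 81 = 232, q_6 = 1*41 + 22 = 63.
q_6 = 63 > 52, so the last convergent with denominator <= 52 is p_5/q_5 = 151/41.
The closest fraction with denominator <= 52 is either p_5/q_5 or the intermediate fraction (k*p_5 + p_4)/(k*q_5 + q_4) with the largest k >= 1 whose denominator stays <= 52; these approach x as k grows, and every other convergent or intermediate fraction in range is farther away.
Largest k: floor((52 - q_4)/q_5) = floor((52 - 22)/41) = 0.
Since k = 0, no intermediate fraction beyond p_5/q_5 has denominator <= 52, so the convergent 151/41 is the closest (its error is |1381*41 - 151*375|/(375*41) = 4/15375).

151/41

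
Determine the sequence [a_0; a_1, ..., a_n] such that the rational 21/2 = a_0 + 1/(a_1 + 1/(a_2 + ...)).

Run the Euclidean algorithm on 21 and 2; the successive quotients are the partial quotients a_0, a_1, ... (each step inverts the fractional part left over by the previous one):
  21 = 10*2 + 1, so a_0 = 10.
  2 = 2*1 + 0, so a_1 = 2.
The remainder reaches 0 after 2 divisions, so the expansion has 2 partial quotients, read off in order.

[10; 2]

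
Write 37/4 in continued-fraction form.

Run the Euclidean algorithm on 37 and 4; the successive quotients are the partial quotients a_0, a_1, ... (each step inverts the fractional part left over by the previous one):
  37 = 9*4 + 1, so a_0 = 9.
  4 = 4*1 + 0, so a_1 = 4.
The remainder reaches 0 after 2 divisions, so the expansion has 2 partial quotients, read off in order.

[9; 4]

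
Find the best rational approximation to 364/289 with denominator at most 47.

34/27

Expand x = 364/289 as a continued fraction with the Euclidean algorithm:
  364 = 1*289 + 75, so a_0 = 1.
  289 = 3*75 + 64, so a_1 = 3.
  75 = 1*64 + 11, so a_2 = 1.
  64 = 5*11 + 9, so a_3 = 5.
  11 = 1*9 + 2, so a_4 = 1.
  9 = 4*2 + 1, so a_5 = 4.
  2 = 2*1 + 0, so a_6 = 2.
so x = [1; 3, 1, 5, 1, 4, 2].
Convergents (p_i = a_i*p_{i-1} + p_{i-2}, q_i = a_i*q_{i-1} + q_{i-2} with p_{-2}=0, p_{-1}=1, q_{-2}=1, q_{-1}=0), until the denominator exceeds 47:
  i=0: a_0=1, p_0 = 1*1 + 0 = 1, q_0 = 1*0 + 1 = 1.
  i=1: a_1=3, p_1 = 3*1 + 1 = 4, q_1 = 3*1 + 0 = 3.
  i=2: a_2=1, p_2 = 1*4 + 1 = 5, q_2 = 1*3 + 1 = 4.
  i=3: a_3=5, p_3 = 5*5 + 4 = 29, q_3 = 5*4 + 3 = 23.
  i=4: a_4=1, p_4 = 1*29 + 5 = 34, q_4 = 1*23 + 4 = 27.
  i=5: a_5=4, p_5 = 4*34 + 29 = 165, q_5 = 4*27 + 23 = 131.
q_5 = 131 > 47, so the last convergent with denominator <= 47 is p_4/q_4 = 34/27.
The closest fraction with denominator <= 47 is either p_4/q_4 or the intermediate fraction (k*p_4 + p_3)/(k*q_4 + q_3) with the largest k >= 1 whose denominator stays <= 47; these approach x as k grows, and every other convergent or intermediate fraction in range is farther away.
Largest k: floor((47 - q_3)/q_4) = floor((47 - 23)/27) = 0.
Since k = 0, no intermediate fraction beyond p_4/q_4 has denominator <= 47, so the convergent 34/27 is the closest (its error is |364*27 - 34*289|/(289*27) = 2/7803).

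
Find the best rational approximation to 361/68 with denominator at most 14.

69/13

Expand x = 361/68 as a continued fraction with the Euclidean algorithm:
  361 = 5*68 + 21, so a_0 = 5.
  68 = 3*21 + 5, so a_1 = 3.
  21 = 4*5 + 1, so a_2 = 4.
  5 = 5*1 + 0, so a_3 = 5.
so x = [5; 3, 4, 5].
Convergents (p_i = a_i*p_{i-1} + p_{i-2}, q_i = a_i*q_{i-1} + q_{i-2} with p_{-2}=0, p_{-1}=1, q_{-2}=1, q_{-1}=0), until the denominator exceeds 14:
  i=0: a_0=5, p_0 = 5*1 + 0 = 5, q_0 = 5*0 + 1 = 1.
  i=1: a_1=3, p_1 = 3*5 + 1 = 16, q_1 = 3*1 + 0 = 3.
  i=2: a_2=4, p_2 = 4*16 + 5 = 69, q_2 = 4*3 + 1 = 13.
  i=3: a_3=5, p_3 = 5*69 + 16 = 361, q_3 = 5*13 + 3 = 68.
q_3 = 68 > 14, so the last convergent with denominator <= 14 is p_2/q_2 = 69/13.
The closest fraction with denominator <= 14 is either p_2/q_2 or the intermediate fraction (k*p_2 + p_1)/(k*q_2 + q_1) with the largest k >= 1 whose denominator stays <= 14; these approach x as k grows, and every other convergent or intermediate fraction in range is farther away.
Largest k: floor((14 - q_1)/q_2) = floor((14 - 3)/13) = 0.
Since k = 0, no intermediate fraction beyond p_2/q_2 has denominator <= 14, so the convergent 69/13 is the closest (its error is |361*13 - 69*68|/(68*13) = 1/884).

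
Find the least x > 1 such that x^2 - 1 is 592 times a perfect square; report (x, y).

First expand sqrt(592) as a continued fraction. With x_i = (sqrt(592) + m_i)/d_i and (m_0, d_0) = (0, 1): a_0 = floor(sqrt(592)) = 24, since 24^2 = 576 <= 592 < 625 = 25^2.
Iterate m_{i+1} = d_i*a_i - m_i, d_{i+1} = (592 - m_{i+1}^2)/d_i, a_{i+1} = floor((a_0 + m_{i+1})/d_{i+1}):
  m_1 = 1*24 - 0 = 24, d_1 = (592 - 24^2)/1 = 16/1 = 16, a_1 = floor((24 + 24)/16) = 3.
  m_2 = 16*3 - 24 = 24, d_2 = (592 - 24^2)/16 = 16/16 = 1, a_2 = floor((24 + 24)/1) = 48.
  m_3 = 1*48 - 24 = 24, d_3 = (592 - 24^2)/1 = 16/1 = 16: (m_3, d_3) = (m_1, d_1) = (24, 16), so from here the quotients repeat a_1, a_2; the period length is 2.
So sqrt(592) = [24; (3, 48)] with period length k = 2.
k is even, so the fundamental solution of x^2 - 592y^2 = 1 is (p_{k-1}, q_{k-1}) = (p_1, q_1); compute convergents through index 1.
Convergents (p_i = a_i*p_{i-1} + p_{i-2}, q_i = a_i*q_{i-1} + q_{i-2} with p_{-2}=0, p_{-1}=1, q_{-2}=1, q_{-1}=0):
  i=0: a_0=24, p_0 = 24*1 + 0 = 24, q_0 = 24*0 + 1 = 1.
  i=1: a_1=3, p_1 = 3*24 + 1 = 73, q_1 = 3*1 + 0 = 3.
Check: 73^2 - 592*3^2 = 5329 - 5328 = 1, so (x, y) = (73, 3) solves the equation, and by the theorem it is the least positive solution.

(x, y) = (73, 3)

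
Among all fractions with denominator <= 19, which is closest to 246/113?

37/17

Expand x = 246/113 as a continued fraction with the Euclidean algorithm:
  246 = 2*113 + 20, so a_0 = 2.
  113 = 5*20 + 13, so a_1 = 5.
  20 = 1*13 + 7, so a_2 = 1.
  13 = 1*7 + 6, so a_3 = 1.
  7 = 1*6 + 1, so a_4 = 1.
  6 = 6*1 + 0, so a_5 = 6.
so x = [2; 5, 1, 1, 1, 6].
Convergents (p_i = a_i*p_{i-1} + p_{i-2}, q_i = a_i*q_{i-1} + q_{i-2} with p_{-2}=0, p_{-1}=1, q_{-2}=1, q_{-1}=0), until the denominator exceeds 19:
  i=0: a_0=2, p_0 = 2*1 + 0 = 2, q_0 = 2*0 + 1 = 1.
  i=1: a_1=5, p_1 = 5*2 + 1 = 11, q_1 = 5*1 + 0 = 5.
  i=2: a_2=1, p_2 = 1*11 + 2 = 13, q_2 = 1*5 + 1 = 6.
  i=3: a_3=1, p_3 = 1*13 + 11 = 24, q_3 = 1*6 + 5 = 11.
  i=4: a_4=1, p_4 = 1*24 + 13 = 37, q_4 = 1*11 + 6 = 17.
  i=5: a_5=6, p_5 = 6*37 + 24 = 246, q_5 = 6*17 + 11 = 113.
q_5 = 113 > 19, so the last convergent with denominator <= 19 is p_4/q_4 = 37/17.
The closest fraction with denominator <= 19 is either p_4/q_4 or the intermediate fraction (k*p_4 + p_3)/(k*q_4 + q_3) with the largest k >= 1 whose denominator stays <= 19; these approach x as k grows, and every other convergent or intermediate fraction in range is farther away.
Largest k: floor((19 - q_3)/q_4) = floor((19 - 11)/17) = 0.
Since k = 0, no intermediate fraction beyond p_4/q_4 has denominator <= 19, so the convergent 37/17 is the closest (its error is |246*17 - 37*113|/(113*17) = 1/1921).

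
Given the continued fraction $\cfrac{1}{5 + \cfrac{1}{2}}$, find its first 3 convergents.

0/1, 1/5, 2/11

Using the convergent recurrence p_i = a_i*p_{i-1} + p_{i-2}, q_i = a_i*q_{i-1} + q_{i-2} with p_{-2}=0, p_{-1}=1, q_{-2}=1, q_{-1}=0:
  i=0: a_0=0, p_0 = 0*1 + 0 = 0, q_0 = 0*0 + 1 = 1.
  i=1: a_1=5, p_1 = 5*0 + 1 = 1, q_1 = 5*1 + 0 = 5.
  i=2: a_2=2, p_2 = 2*1 + 0 = 2, q_2 = 2*5 + 1 = 11.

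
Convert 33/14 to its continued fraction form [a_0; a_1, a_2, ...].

Run the Euclidean algorithm on 33 and 14; the successive quotients are the partial quotients a_0, a_1, ... (each step inverts the fractional part left over by the previous one):
  33 = 2*14 + 5, so a_0 = 2.
  14 = 2*5 + 4, so a_1 = 2.
  5 = 1*4 + 1, so a_2 = 1.
  4 = 4*1 + 0, so a_3 = 4.
The remainder reaches 0 after 4 divisions, so the expansion has 4 partial quotients, read off in order.

[2; 2, 1, 4]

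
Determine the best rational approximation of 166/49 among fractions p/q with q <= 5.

17/5

Expand x = 166/49 as a continued fraction with the Euclidean algorithm:
  166 = 3*49 + 19, so a_0 = 3.
  49 = 2*19 + 11, so a_1 = 2.
  19 = 1*11 + 8, so a_2 = 1.
  11 = 1*8 + 3, so a_3 = 1.
  8 = 2*3 + 2, so a_4 = 2.
  3 = 1*2 + 1, so a_5 = 1.
  2 = 2*1 + 0, so a_6 = 2.
so x = [3; 2, 1, 1, 2, 1, 2].
Convergents (p_i = a_i*p_{i-1} + p_{i-2}, q_i = a_i*q_{i-1} + q_{i-2} with p_{-2}=0, p_{-1}=1, q_{-2}=1, q_{-1}=0), until the denominator exceeds 5:
  i=0: a_0=3, p_0 = 3*1 + 0 = 3, q_0 = 3*0 + 1 = 1.
  i=1: a_1=2, p_1 = 2*3 + 1 = 7, q_1 = 2*1 + 0 = 2.
  i=2: a_2=1, p_2 = 1*7 + 3 = 10, q_2 = 1*2 + 1 = 3.
  i=3: a_3=1, p_3 = 1*10 + 7 = 17, q_3 = 1*3 + 2 = 5.
  i=4: a_4=2, p_4 = 2*17 + 10 = 44, q_4 = 2*5 + 3 = 13.
q_4 = 13 > 5, so the last convergent with denominator <= 5 is p_3/q_3 = 17/5.
The closest fraction with denominator <= 5 is either p_3/q_3 or the intermediate fraction (k*p_3 + p_2)/(k*q_3 + q_2) with the largest k >= 1 whose denominator stays <= 5; these approach x as k grows, and every other convergent or intermediate fraction in range is farther away.
Largest k: floor((5 - q_2)/q_3) = floor((5 - 3)/5) = 0.
Since k = 0, no intermediate fraction beyond p_3/q_3 has denominator <= 5, so the convergent 17/5 is the closest (its error is |166*5 - 17*49|/(49*5) = 3/245).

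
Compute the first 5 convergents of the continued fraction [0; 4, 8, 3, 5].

Using the convergent recurrence p_i = a_i*p_{i-1} + p_{i-2}, q_i = a_i*q_{i-1} + q_{i-2} with p_{-2}=0, p_{-1}=1, q_{-2}=1, q_{-1}=0:
  i=0: a_0=0, p_0 = 0*1 + 0 = 0, q_0 = 0*0 + 1 = 1.
  i=1: a_1=4, p_1 = 4*0 + 1 = 1, q_1 = 4*1 + 0 = 4.
  i=2: a_2=8, p_2 = 8*1 + 0 = 8, q_2 = 8*4 + 1 = 33.
  i=3: a_3=3, p_3 = 3*8 + 1 = 25, q_3 = 3*33 + 4 = 103.
  i=4: a_4=5, p_4 = 5*25 + 8 = 133, q_4 = 5*103 + 33 = 548.

0/1, 1/4, 8/33, 25/103, 133/548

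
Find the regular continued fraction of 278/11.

Run the Euclidean algorithm on 278 and 11; the successive quotients are the partial quotients a_0, a_1, ... (each step inverts the fractional part left over by the previous one):
  278 = 25*11 + 3, so a_0 = 25.
  11 = 3*3 + 2, so a_1 = 3.
  3 = 1*2 + 1, so a_2 = 1.
  2 = 2*1 + 0, so a_3 = 2.
The remainder reaches 0 after 4 divisions, so the expansion has 4 partial quotients, read off in order.

[25; 3, 1, 2]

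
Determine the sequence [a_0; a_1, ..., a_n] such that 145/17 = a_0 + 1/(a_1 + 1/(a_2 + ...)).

[8; 1, 1, 8]

Run the Euclidean algorithm on 145 and 17; the successive quotients are the partial quotients a_0, a_1, ... (each step inverts the fractional part left over by the previous one):
  145 = 8*17 + 9, so a_0 = 8.
  17 = 1*9 + 8, so a_1 = 1.
  9 = 1*8 + 1, so a_2 = 1.
  8 = 8*1 + 0, so a_3 = 8.
The remainder reaches 0 after 4 divisions, so the expansion has 4 partial quotients, read off in order.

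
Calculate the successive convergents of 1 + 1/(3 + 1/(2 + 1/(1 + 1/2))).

1/1, 4/3, 9/7, 13/10, 35/27

Using the convergent recurrence p_i = a_i*p_{i-1} + p_{i-2}, q_i = a_i*q_{i-1} + q_{i-2} with p_{-2}=0, p_{-1}=1, q_{-2}=1, q_{-1}=0:
  i=0: a_0=1, p_0 = 1*1 + 0 = 1, q_0 = 1*0 + 1 = 1.
  i=1: a_1=3, p_1 = 3*1 + 1 = 4, q_1 = 3*1 + 0 = 3.
  i=2: a_2=2, p_2 = 2*4 + 1 = 9, q_2 = 2*3 + 1 = 7.
  i=3: a_3=1, p_3 = 1*9 + 4 = 13, q_3 = 1*7 + 3 = 10.
  i=4: a_4=2, p_4 = 2*13 + 9 = 35, q_4 = 2*10 + 7 = 27.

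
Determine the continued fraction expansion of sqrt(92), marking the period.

Write x_i = (sqrt(92) + m_i)/d_i with (m_0, d_0) = (0, 1). a_0 = floor(sqrt(92)) = 9, since 9^2 = 81 <= 92 < 100 = 10^2.
Iterate m_{i+1} = d_i*a_i - m_i, d_{i+1} = (92 - m_{i+1}^2)/d_i, a_{i+1} = floor((a_0 + m_{i+1})/d_{i+1}):
  m_1 = 1*9 - 0 = 9, d_1 = (92 - 9^2)/1 = 11/1 = 11, a_1 = floor((9 + 9)/11) = 1.
  m_2 = 11*1 - 9 = 2, d_2 = (92 - 2^2)/11 = 88/11 = 8, a_2 = floor((9 + 2)/8) = 1.
  m_3 = 8*1 - 2 = 6, d_3 = (92 - 6^2)/8 = 56/8 = 7, a_3 = floor((9 + 6)/7) = 2.
  m_4 = 7*2 - 6 = 8, d_4 = (92 - 8^2)/7 = 28/7 = 4, a_4 = floor((9 + 8)/4) = 4.
  m_5 = 4*4 - 8 = 8, d_5 = (92 - 8^2)/4 = 28/4 = 7, a_5 = floor((9 + 8)/7) = 2.
  m_6 = 7*2 - 8 = 6, d_6 = (92 - 6^2)/7 = 56/7 = 8, a_6 = floor((9 + 6)/8) = 1.
  m_7 = 8*1 - 6 = 2, d_7 = (92 - 2^2)/8 = 88/8 = 11, a_7 = floor((9 + 2)/11) = 1.
  m_8 = 11*1 - 2 = 9, d_8 = (92 - 9^2)/11 = 11/11 = 1, a_8 = floor((9 + 9)/1) = 18.
  m_9 = 1*18 - 9 = 9, d_9 = (92 - 9^2)/1 = 11/1 = 11: (m_9, d_9) = (m_1, d_1) = (9, 11), so from here the quotients repeat a_1, ..., a_8; the period length is 8.
Hence the expansion of sqrt(92) is a_0 = 9 followed by the repeating block 1, 1, 2, 4, 2, 1, 1, 18 (period 8).

[9; (1, 1, 2, 4, 2, 1, 1, 18)]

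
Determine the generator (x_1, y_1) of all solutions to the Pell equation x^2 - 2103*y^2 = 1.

First expand sqrt(2103) as a continued fraction. With x_i = (sqrt(2103) + m_i)/d_i and (m_0, d_0) = (0, 1): a_0 = floor(sqrt(2103)) = 45, since 45^2 = 2025 <= 2103 < 2116 = 46^2.
Iterate m_{i+1} = d_i*a_i - m_i, d_{i+1} = (2103 - m_{i+1}^2)/d_i, a_{i+1} = floor((a_0 + m_{i+1})/d_{i+1}):
  m_1 = 1*45 - 0 = 45, d_1 = (2103 - 45^2)/1 = 78/1 = 78, a_1 = floor((45 + 45)/78) = 1.
  m_2 = 78*1 - 45 = 33, d_2 = (2103 - 33^2)/78 = 1014/78 = 13, a_2 = floor((45 + 33)/13) = 6.
  m_3 = 13*6 - 33 = 45, d_3 = (2103 - 45^2)/13 = 78/13 = 6, a_3 = floor((45 + 45)/6) = 15.
  m_4 = 6*15 - 45 = 45, d_4 = (2103 - 45^2)/6 = 78/6 = 13, a_4 = floor((45 + 45)/13) = 6.
  m_5 = 13*6 - 45 = 33, d_5 = (2103 - 33^2)/13 = 1014/13 = 78, a_5 = floor((45 + 33)/78) = 1.
  m_6 = 78*1 - 33 = 45, d_6 = (2103 - 45^2)/78 = 78/78 = 1, a_6 = floor((45 + 45)/1) = 90.
  m_7 = 1*90 - 45 = 45, d_7 = (2103 - 45^2)/1 = 78/1 = 78: (m_7, d_7) = (m_1, d_1) = (45, 78), so from here the quotients repeat a_1, ..., a_6; the period length is 6.
So sqrt(2103) = [45; (1, 6, 15, 6, 1, 90)] with period length k = 6.
k is even, so the fundamental solution of x^2 - 2103y^2 = 1 is (p_{k-1}, q_{k-1}) = (p_5, q_5); compute convergents through index 5.
Convergents (p_i = a_i*p_{i-1} + p_{i-2}, q_i = a_i*q_{i-1} + q_{i-2} with p_{-2}=0, p_{-1}=1, q_{-2}=1, q_{-1}=0):
  i=0: a_0=45, p_0 = 45*1 + 0 = 45, q_0 = 45*0 + 1 = 1.
  i=1: a_1=1, p_1 = 1*45 + 1 = 46, q_1 = 1*1 + 0 = 1.
  i=2: a_2=6, p_2 = 6*46 + 45 = 321, q_2 = 6*1 + 1 = 7.
  i=3: a_3=15, p_3 = 15*321 + 46 = 4861, q_3 = 15*7 + 1 = 106.
  i=4: a_4=6, p_4 = 6*4861 + 321 = 29487, q_4 = 6*106 + 7 = 643.
  i=5: a_5=1, p_5 = 1*29487 + 4861 = 34348, q_5 = 1*643 + 106 = 749.
Check: 34348^2 - 2103*749^2 = 1179785104 - 1179785103 = 1, so (x, y) = (34348, 749) solves the equation, and by the theorem it is the least positive solution.

(x, y) = (34348, 749)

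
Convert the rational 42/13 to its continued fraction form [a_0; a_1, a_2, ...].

Run the Euclidean algorithm on 42 and 13; the successive quotients are the partial quotients a_0, a_1, ... (each step inverts the fractional part left over by the previous one):
  42 = 3*13 + 3, so a_0 = 3.
  13 = 4*3 + 1, so a_1 = 4.
  3 = 3*1 + 0, so a_2 = 3.
The remainder reaches 0 after 3 divisions, so the expansion has 3 partial quotients, read off in order.

[3; 4, 3]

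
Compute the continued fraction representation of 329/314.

[1; 20, 1, 14]

Run the Euclidean algorithm on 329 and 314; the successive quotients are the partial quotients a_0, a_1, ... (each step inverts the fractional part left over by the previous one):
  329 = 1*314 + 15, so a_0 = 1.
  314 = 20*15 + 14, so a_1 = 20.
  15 = 1*14 + 1, so a_2 = 1.
  14 = 14*1 + 0, so a_3 = 14.
The remainder reaches 0 after 4 divisions, so the expansion has 4 partial quotients, read off in order.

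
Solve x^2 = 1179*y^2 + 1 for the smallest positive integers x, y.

(x, y) = (10610, 309)

First expand sqrt(1179) as a continued fraction. With x_i = (sqrt(1179) + m_i)/d_i and (m_0, d_0) = (0, 1): a_0 = floor(sqrt(1179)) = 34, since 34^2 = 1156 <= 1179 < 1225 = 35^2.
Iterate m_{i+1} = d_i*a_i - m_i, d_{i+1} = (1179 - m_{i+1}^2)/d_i, a_{i+1} = floor((a_0 + m_{i+1})/d_{i+1}):
  m_1 = 1*34 - 0 = 34, d_1 = (1179 - 34^2)/1 = 23/1 = 23, a_1 = floor((34 + 34)/23) = 2.
  m_2 = 23*2 - 34 = 12, d_2 = (1179 - 12^2)/23 = 1035/23 = 45, a_2 = floor((34 + 12)/45) = 1.
  m_3 = 45*1 - 12 = 33, d_3 = (1179 - 33^2)/45 = 90/45 = 2, a_3 = floor((34 + 33)/2) = 33.
  m_4 = 2*33 - 33 = 33, d_4 = (1179 - 33^2)/2 = 90/2 = 45, a_4 = floor((34 + 33)/45) = 1.
  m_5 = 45*1 - 33 = 12, d_5 = (1179 - 12^2)/45 = 1035/45 = 23, a_5 = floor((34 + 12)/23) = 2.
  m_6 = 23*2 - 12 = 34, d_6 = (1179 - 34^2)/23 = 23/23 = 1, a_6 = floor((34 + 34)/1) = 68.
  m_7 = 1*68 - 34 = 34, d_7 = (1179 - 34^2)/1 = 23/1 = 23: (m_7, d_7) = (m_1, d_1) = (34, 23), so from here the quotients repeat a_1, ..., a_6; the period length is 6.
So sqrt(1179) = [34; (2, 1, 33, 1, 2, 68)] with period length k = 6.
k is even, so the fundamental solution of x^2 - 1179y^2 = 1 is (p_{k-1}, q_{k-1}) = (p_5, q_5); compute convergents through index 5.
Convergents (p_i = a_i*p_{i-1} + p_{i-2}, q_i = a_i*q_{i-1} + q_{i-2} with p_{-2}=0, p_{-1}=1, q_{-2}=1, q_{-1}=0):
  i=0: a_0=34, p_0 = 34*1 + 0 = 34, q_0 = 34*0 + 1 = 1.
  i=1: a_1=2, p_1 = 2*34 + 1 = 69, q_1 = 2*1 + 0 = 2.
  i=2: a_2=1, p_2 = 1*69 + 34 = 103, q_2 = 1*2 + 1 = 3.
  i=3: a_3=33, p_3 = 33*103 + 69 = 3468, q_3 = 33*3 + 2 = 101.
  i=4: a_4=1, p_4 = 1*3468 + 103 = 3571, q_4 = 1*101 + 3 = 104.
  i=5: a_5=2, p_5 = 2*3571 + 3468 = 10610, q_5 = 2*104 + 101 = 309.
Check: 10610^2 - 1179*309^2 = 112572100 - 112572099 = 1, so (x, y) = (10610, 309) solves the equation, and by the theorem it is the least positive solution.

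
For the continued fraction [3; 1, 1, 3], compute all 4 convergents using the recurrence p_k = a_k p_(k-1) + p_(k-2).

Using the convergent recurrence p_i = a_i*p_{i-1} + p_{i-2}, q_i = a_i*q_{i-1} + q_{i-2} with p_{-2}=0, p_{-1}=1, q_{-2}=1, q_{-1}=0:
  i=0: a_0=3, p_0 = 3*1 + 0 = 3, q_0 = 3*0 + 1 = 1.
  i=1: a_1=1, p_1 = 1*3 + 1 = 4, q_1 = 1*1 + 0 = 1.
  i=2: a_2=1, p_2 = 1*4 + 3 = 7, q_2 = 1*1 + 1 = 2.
  i=3: a_3=3, p_3 = 3*7 + 4 = 25, q_3 = 3*2 + 1 = 7.

3/1, 4/1, 7/2, 25/7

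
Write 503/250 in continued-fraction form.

Run the Euclidean algorithm on 503 and 250; the successive quotients are the partial quotients a_0, a_1, ... (each step inverts the fractional part left over by the previous one):
  503 = 2*250 + 3, so a_0 = 2.
  250 = 83*3 + 1, so a_1 = 83.
  3 = 3*1 + 0, so a_2 = 3.
The remainder reaches 0 after 3 divisions, so the expansion has 3 partial quotients, read off in order.

[2; 83, 3]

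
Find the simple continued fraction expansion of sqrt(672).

Write x_i = (sqrt(672) + m_i)/d_i with (m_0, d_0) = (0, 1). a_0 = floor(sqrt(672)) = 25, since 25^2 = 625 <= 672 < 676 = 26^2.
Iterate m_{i+1} = d_i*a_i - m_i, d_{i+1} = (672 - m_{i+1}^2)/d_i, a_{i+1} = floor((a_0 + m_{i+1})/d_{i+1}):
  m_1 = 1*25 - 0 = 25, d_1 = (672 - 25^2)/1 = 47/1 = 47, a_1 = floor((25 + 25)/47) = 1.
  m_2 = 47*1 - 25 = 22, d_2 = (672 - 22^2)/47 = 188/47 = 4, a_2 = floor((25 + 22)/4) = 11.
  m_3 = 4*11 - 22 = 22, d_3 = (672 - 22^2)/4 = 188/4 = 47, a_3 = floor((25 + 22)/47) = 1.
  m_4 = 47*1 - 22 = 25, d_4 = (672 - 25^2)/47 = 47/47 = 1, a_4 = floor((25 + 25)/1) = 50.
  m_5 = 1*50 - 25 = 25, d_5 = (672 - 25^2)/1 = 47/1 = 47: (m_5, d_5) = (m_1, d_1) = (25, 47), so from here the quotients repeat a_1, ..., a_4; the period length is 4.
Hence the expansion of sqrt(672) is a_0 = 25 followed by the repeating block 1, 11, 1, 50 (period 4).

[25; (1, 11, 1, 50)]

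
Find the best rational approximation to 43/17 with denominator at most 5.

Expand x = 43/17 as a continued fraction with the Euclidean algorithm:
  43 = 2*17 + 9, so a_0 = 2.
  17 = 1*9 + 8, so a_1 = 1.
  9 = 1*8 + 1, so a_2 = 1.
  8 = 8*1 + 0, so a_3 = 8.
so x = [2; 1, 1, 8].
Convergents (p_i = a_i*p_{i-1} + p_{i-2}, q_i = a_i*q_{i-1} + q_{i-2} with p_{-2}=0, p_{-1}=1, q_{-2}=1, q_{-1}=0), until the denominator exceeds 5:
  i=0: a_0=2, p_0 = 2*1 + 0 = 2, q_0 = 2*0 + 1 = 1.
  i=1: a_1=1, p_1 = 1*2 + 1 = 3, q_1 = 1*1 + 0 = 1.
  i=2: a_2=1, p_2 = 1*3 + 2 = 5, q_2 = 1*1 + 1 = 2.
  i=3: a_3=8, p_3 = 8*5 + 3 = 43, q_3 = 8*2 + 1 = 17.
q_3 = 17 > 5, so the last convergent with denominator <= 5 is p_2/q_2 = 5/2.
The closest fraction with denominator <= 5 is either p_2/q_2 or the intermediate fraction (k*p_2 + p_1)/(k*q_2 + q_1) with the largest k >= 1 whose denominator stays <= 5; these approach x as k grows, and every other convergent or intermediate fraction in range is farther away.
Largest k: floor((5 - q_1)/q_2) = floor((5 - 1)/2) = 2.
That gives (2*5 + 3)/(2*2 + 1) = 13/5.
Compare the errors: |x - 5/2| = |43*2 - 5*17|/(17*2) = 1/34, and |x - 13/5| = |43*5 - 13*17|/(17*5) = 6/85.
Cross-multiplying, 1*85 = 85 < 204 = 6*34, so 1/34 is smaller: the convergent 5/2 is closer to x than 13/5.

5/2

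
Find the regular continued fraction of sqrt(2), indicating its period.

[1; (2)]

Write x_i = (sqrt(2) + m_i)/d_i with (m_0, d_0) = (0, 1). a_0 = floor(sqrt(2)) = 1, since 1^2 = 1 <= 2 < 4 = 2^2.
Iterate m_{i+1} = d_i*a_i - m_i, d_{i+1} = (2 - m_{i+1}^2)/d_i, a_{i+1} = floor((a_0 + m_{i+1})/d_{i+1}):
  m_1 = 1*1 - 0 = 1, d_1 = (2 - 1^2)/1 = 1/1 = 1, a_1 = floor((1 + 1)/1) = 2.
  m_2 = 1*2 - 1 = 1, d_2 = (2 - 1^2)/1 = 1/1 = 1: (m_2, d_2) = (m_1, d_1) = (1, 1), so from here the quotient a_1 repeats; the period length is 1.
Hence the expansion of sqrt(2) is a_0 = 1 followed by the repeating block 2 (period 1).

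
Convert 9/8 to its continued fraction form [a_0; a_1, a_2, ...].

Run the Euclidean algorithm on 9 and 8; the successive quotients are the partial quotients a_0, a_1, ... (each step inverts the fractional part left over by the previous one):
  9 = 1*8 + 1, so a_0 = 1.
  8 = 8*1 + 0, so a_1 = 8.
The remainder reaches 0 after 2 divisions, so the expansion has 2 partial quotients, read off in order.

[1; 8]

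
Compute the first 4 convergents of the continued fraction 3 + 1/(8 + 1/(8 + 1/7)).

Using the convergent recurrence p_i = a_i*p_{i-1} + p_{i-2}, q_i = a_i*q_{i-1} + q_{i-2} with p_{-2}=0, p_{-1}=1, q_{-2}=1, q_{-1}=0:
  i=0: a_0=3, p_0 = 3*1 + 0 = 3, q_0 = 3*0 + 1 = 1.
  i=1: a_1=8, p_1 = 8*3 + 1 = 25, q_1 = 8*1 + 0 = 8.
  i=2: a_2=8, p_2 = 8*25 + 3 = 203, q_2 = 8*8 + 1 = 65.
  i=3: a_3=7, p_3 = 7*203 + 25 = 1446, q_3 = 7*65 + 8 = 463.

3/1, 25/8, 203/65, 1446/463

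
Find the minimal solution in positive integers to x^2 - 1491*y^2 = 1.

(x, y) = (68230, 1767)

First expand sqrt(1491) as a continued fraction. With x_i = (sqrt(1491) + m_i)/d_i and (m_0, d_0) = (0, 1): a_0 = floor(sqrt(1491)) = 38, since 38^2 = 1444 <= 1491 < 1521 = 39^2.
Iterate m_{i+1} = d_i*a_i - m_i, d_{i+1} = (1491 - m_{i+1}^2)/d_i, a_{i+1} = floor((a_0 + m_{i+1})/d_{i+1}):
  m_1 = 1*38 - 0 = 38, d_1 = (1491 - 38^2)/1 = 47/1 = 47, a_1 = floor((38 + 38)/47) = 1.
  m_2 = 47*1 - 38 = 9, d_2 = (1491 - 9^2)/47 = 1410/47 = 30, a_2 = floor((38 + 9)/30) = 1.
  m_3 = 30*1 - 9 = 21, d_3 = (1491 - 21^2)/30 = 1050/30 = 35, a_3 = floor((38 + 21)/35) = 1.
  m_4 = 35*1 - 21 = 14, d_4 = (1491 - 14^2)/35 = 1295/35 = 37, a_4 = floor((38 + 14)/37) = 1.
  m_5 = 37*1 - 14 = 23, d_5 = (1491 - 23^2)/37 = 962/37 = 26, a_5 = floor((38 + 23)/26) = 2.
  m_6 = 26*2 - 23 = 29, d_6 = (1491 - 29^2)/26 = 650/26 = 25, a_6 = floor((38 + 29)/25) = 2.
  m_7 = 25*2 - 29 = 21, d_7 = (1491 - 21^2)/25 = 1050/25 = 42, a_7 = floor((38 + 21)/42) = 1.
  m_8 = 42*1 - 21 = 21, d_8 = (1491 - 21^2)/42 = 1050/42 = 25, a_8 = floor((38 + 21)/25) = 2.
  m_9 = 25*2 - 21 = 29, d_9 = (1491 - 29^2)/25 = 650/25 = 26, a_9 = floor((38 + 29)/26) = 2.
  m_10 = 26*2 - 29 = 23, d_10 = (1491 - 23^2)/26 = 962/26 = 37, a_10 = floor((38 + 23)/37) = 1.
  m_11 = 37*1 - 23 = 14, d_11 = (1491 - 14^2)/37 = 1295/37 = 35, a_11 = floor((38 + 14)/35) = 1.
  m_12 = 35*1 - 14 = 21, d_12 = (1491 - 21^2)/35 = 1050/35 = 30, a_12 = floor((38 + 21)/30) = 1.
  m_13 = 30*1 - 21 = 9, d_13 = (1491 - 9^2)/30 = 1410/30 = 47, a_13 = floor((38 + 9)/47) = 1.
  m_14 = 47*1 - 9 = 38, d_14 = (1491 - 38^2)/47 = 47/47 = 1, a_14 = floor((38 + 38)/1) = 76.
  m_15 = 1*76 - 38 = 38, d_15 = (1491 - 38^2)/1 = 47/1 = 47: (m_15, d_15) = (m_1, d_1) = (38, 47), so from here the quotients repeat a_1, ..., a_14; the period length is 14.
So sqrt(1491) = [38; (1, 1, 1, 1, 2, 2, 1, 2, 2, 1, 1, 1, 1, 76)] with period length k = 14.
k is even, so the fundamental solution of x^2 - 1491y^2 = 1 is (p_{k-1}, q_{k-1}) = (p_13, q_13); compute convergents through index 13.
Convergents (p_i = a_i*p_{i-1} + p_{i-2}, q_i = a_i*q_{i-1} + q_{i-2} with p_{-2}=0, p_{-1}=1, q_{-2}=1, q_{-1}=0):
  i=0: a_0=38, p_0 = 38*1 + 0 = 38, q_0 = 38*0 + 1 = 1.
  i=1: a_1=1, p_1 = 1*38 + 1 = 39, q_1 = 1*1 + 0 = 1.
  i=2: a_2=1, p_2 = 1*39 + 38 = 77, q_2 = 1*1 + 1 = 2.
  i=3: a_3=1, p_3 = 1*77 + 39 = 116, q_3 = 1*2 + 1 = 3.
  i=4: a_4=1, p_4 = 1*116 + 77 = 193, q_4 = 1*3 + 2 = 5.
  i=5: a_5=2, p_5 = 2*193 + 116 = 502, q_5 = 2*5 + 3 = 13.
  i=6: a_6=2, p_6 = 2*502 + 193 = 1197, q_6 = 2*13 + 5 = 31.
  i=7: a_7=1, p_7 = 1*1197 + 502 = 1699, q_7 = 1*31 + 13 = 44.
  i=8: a_8=2, p_8 = 2*1699 + 1197 = 4595, q_8 = 2*44 + 31 = 119.
  i=9: a_9=2, p_9 = 2*4595 + 1699 = 10889, q_9 = 2*119 + 44 = 282.
  i=10: a_10=1, p_10 = 1*10889 + 4595 = 15484, q_10 = 1*282 + 119 = 401.
  i=11: a_11=1, p_11 = 1*15484 + 10889 = 26373, q_11 = 1*401 + 282 = 683.
  i=12: a_12=1, p_12 = 1*26373 + 15484 = 41857, q_12 = 1*683 + 401 = 1084.
  i=13: a_13=1, p_13 = 1*41857 + 26373 = 68230, q_13 = 1*1084 + 683 = 1767.
Check: 68230^2 - 1491*1767^2 = 4655332900 - 4655332899 = 1, so (x, y) = (68230, 1767) solves the equation, and by the theorem it is the least positive solution.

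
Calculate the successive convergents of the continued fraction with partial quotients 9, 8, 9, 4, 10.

9/1, 73/8, 666/73, 2737/300, 28036/3073

Using the convergent recurrence p_i = a_i*p_{i-1} + p_{i-2}, q_i = a_i*q_{i-1} + q_{i-2} with p_{-2}=0, p_{-1}=1, q_{-2}=1, q_{-1}=0:
  i=0: a_0=9, p_0 = 9*1 + 0 = 9, q_0 = 9*0 + 1 = 1.
  i=1: a_1=8, p_1 = 8*9 + 1 = 73, q_1 = 8*1 + 0 = 8.
  i=2: a_2=9, p_2 = 9*73 + 9 = 666, q_2 = 9*8 + 1 = 73.
  i=3: a_3=4, p_3 = 4*666 + 73 = 2737, q_3 = 4*73 + 8 = 300.
  i=4: a_4=10, p_4 = 10*2737 + 666 = 28036, q_4 = 10*300 + 73 = 3073.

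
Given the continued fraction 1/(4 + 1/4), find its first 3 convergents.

0/1, 1/4, 4/17

Using the convergent recurrence p_i = a_i*p_{i-1} + p_{i-2}, q_i = a_i*q_{i-1} + q_{i-2} with p_{-2}=0, p_{-1}=1, q_{-2}=1, q_{-1}=0:
  i=0: a_0=0, p_0 = 0*1 + 0 = 0, q_0 = 0*0 + 1 = 1.
  i=1: a_1=4, p_1 = 4*0 + 1 = 1, q_1 = 4*1 + 0 = 4.
  i=2: a_2=4, p_2 = 4*1 + 0 = 4, q_2 = 4*4 + 1 = 17.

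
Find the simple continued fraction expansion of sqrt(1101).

[33; (5, 1, 1, 16, 22, 16, 1, 1, 5, 66)]

Write x_i = (sqrt(1101) + m_i)/d_i with (m_0, d_0) = (0, 1). a_0 = floor(sqrt(1101)) = 33, since 33^2 = 1089 <= 1101 < 1156 = 34^2.
Iterate m_{i+1} = d_i*a_i - m_i, d_{i+1} = (1101 - m_{i+1}^2)/d_i, a_{i+1} = floor((a_0 + m_{i+1})/d_{i+1}):
  m_1 = 1*33 - 0 = 33, d_1 = (1101 - 33^2)/1 = 12/1 = 12, a_1 = floor((33 + 33)/12) = 5.
  m_2 = 12*5 - 33 = 27, d_2 = (1101 - 27^2)/12 = 372/12 = 31, a_2 = floor((33 + 27)/31) = 1.
  m_3 = 31*1 - 27 = 4, d_3 = (1101 - 4^2)/31 = 1085/31 = 35, a_3 = floor((33 + 4)/35) = 1.
  m_4 = 35*1 - 4 = 31, d_4 = (1101 - 31^2)/35 = 140/35 = 4, a_4 = floor((33 + 31)/4) = 16.
  m_5 = 4*16 - 31 = 33, d_5 = (1101 - 33^2)/4 = 12/4 = 3, a_5 = floor((33 + 33)/3) = 22.
  m_6 = 3*22 - 33 = 33, d_6 = (1101 - 33^2)/3 = 12/3 = 4, a_6 = floor((33 + 33)/4) = 16.
  m_7 = 4*16 - 33 = 31, d_7 = (1101 - 31^2)/4 = 140/4 = 35, a_7 = floor((33 + 31)/35) = 1.
  m_8 = 35*1 - 31 = 4, d_8 = (1101 - 4^2)/35 = 1085/35 = 31, a_8 = floor((33 + 4)/31) = 1.
  m_9 = 31*1 - 4 = 27, d_9 = (1101 - 27^2)/31 = 372/31 = 12, a_9 = floor((33 + 27)/12) = 5.
  m_10 = 12*5 - 27 = 33, d_10 = (1101 - 33^2)/12 = 12/12 = 1, a_10 = floor((33 + 33)/1) = 66.
  m_11 = 1*66 - 33 = 33, d_11 = (1101 - 33^2)/1 = 12/1 = 12: (m_11, d_11) = (m_1, d_1) = (33, 12), so from here the quotients repeat a_1, ..., a_10; the period length is 10.
Hence the expansion of sqrt(1101) is a_0 = 33 followed by the repeating block 5, 1, 1, 16, 22, 16, 1, 1, 5, 66 (period 10).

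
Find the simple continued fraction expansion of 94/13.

[7; 4, 3]

Run the Euclidean algorithm on 94 and 13; the successive quotients are the partial quotients a_0, a_1, ... (each step inverts the fractional part left over by the previous one):
  94 = 7*13 + 3, so a_0 = 7.
  13 = 4*3 + 1, so a_1 = 4.
  3 = 3*1 + 0, so a_2 = 3.
The remainder reaches 0 after 3 divisions, so the expansion has 3 partial quotients, read off in order.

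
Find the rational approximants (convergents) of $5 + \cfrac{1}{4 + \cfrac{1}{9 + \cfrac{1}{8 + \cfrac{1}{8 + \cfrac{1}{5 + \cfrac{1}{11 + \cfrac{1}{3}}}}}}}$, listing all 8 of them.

Using the convergent recurrence p_i = a_i*p_{i-1} + p_{i-2}, q_i = a_i*q_{i-1} + q_{i-2} with p_{-2}=0, p_{-1}=1, q_{-2}=1, q_{-1}=0:
  i=0: a_0=5, p_0 = 5*1 + 0 = 5, q_0 = 5*0 + 1 = 1.
  i=1: a_1=4, p_1 = 4*5 + 1 = 21, q_1 = 4*1 + 0 = 4.
  i=2: a_2=9, p_2 = 9*21 + 5 = 194, q_2 = 9*4 + 1 = 37.
  i=3: a_3=8, p_3 = 8*194 + 21 = 1573, q_3 = 8*37 + 4 = 300.
  i=4: a_4=8, p_4 = 8*1573 + 194 = 12778, q_4 = 8*300 + 37 = 2437.
  i=5: a_5=5, p_5 = 5*12778 + 1573 = 65463, q_5 = 5*2437 + 300 = 12485.
  i=6: a_6=11, p_6 = 11*65463 + 12778 = 732871, q_6 = 11*12485 + 2437 = 139772.
  i=7: a_7=3, p_7 = 3*732871 + 65463 = 2264076, q_7 = 3*139772 + 12485 = 431801.

5/1, 21/4, 194/37, 1573/300, 12778/2437, 65463/12485, 732871/139772, 2264076/431801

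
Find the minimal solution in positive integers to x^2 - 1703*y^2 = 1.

First expand sqrt(1703) as a continued fraction. With x_i = (sqrt(1703) + m_i)/d_i and (m_0, d_0) = (0, 1): a_0 = floor(sqrt(1703)) = 41, since 41^2 = 1681 <= 1703 < 1764 = 42^2.
Iterate m_{i+1} = d_i*a_i - m_i, d_{i+1} = (1703 - m_{i+1}^2)/d_i, a_{i+1} = floor((a_0 + m_{i+1})/d_{i+1}):
  m_1 = 1*41 - 0 = 41, d_1 = (1703 - 41^2)/1 = 22/1 = 22, a_1 = floor((41 + 41)/22) = 3.
  m_2 = 22*3 - 41 = 25, d_2 = (1703 - 25^2)/22 = 1078/22 = 49, a_2 = floor((41 + 25)/49) = 1.
  m_3 = 49*1 - 25 = 24, d_3 = (1703 - 24^2)/49 = 1127/49 = 23, a_3 = floor((41 + 24)/23) = 2.
  m_4 = 23*2 - 24 = 22, d_4 = (1703 - 22^2)/23 = 1219/23 = 53, a_4 = floor((41 + 22)/53) = 1.
  m_5 = 53*1 - 22 = 31, d_5 = (1703 - 31^2)/53 = 742/53 = 14, a_5 = floor((41 + 31)/14) = 5.
  m_6 = 14*5 - 31 = 39, d_6 = (1703 - 39^2)/14 = 182/14 = 13, a_6 = floor((41 + 39)/13) = 6.
  m_7 = 13*6 - 39 = 39, d_7 = (1703 - 39^2)/13 = 182/13 = 14, a_7 = floor((41 + 39)/14) = 5.
  m_8 = 14*5 - 39 = 31, d_8 = (1703 - 31^2)/14 = 742/14 = 53, a_8 = floor((41 + 31)/53) = 1.
  m_9 = 53*1 - 31 = 22, d_9 = (1703 - 22^2)/53 = 1219/53 = 23, a_9 = floor((41 + 22)/23) = 2.
  m_10 = 23*2 - 22 = 24, d_10 = (1703 - 24^2)/23 = 1127/23 = 49, a_10 = floor((41 + 24)/49) = 1.
  m_11 = 49*1 - 24 = 25, d_11 = (1703 - 25^2)/49 = 1078/49 = 22, a_11 = floor((41 + 25)/22) = 3.
  m_12 = 22*3 - 25 = 41, d_12 = (1703 - 41^2)/22 = 22/22 = 1, a_12 = floor((41 + 41)/1) = 82.
  m_13 = 1*82 - 41 = 41, d_13 = (1703 - 41^2)/1 = 22/1 = 22: (m_13, d_13) = (m_1, d_1) = (41, 22), so from here the quotients repeat a_1, ..., a_12; the period length is 12.
So sqrt(1703) = [41; (3, 1, 2, 1, 5, 6, 5, 1, 2, 1, 3, 82)] with period length k = 12.
k is even, so the fundamental solution of x^2 - 1703y^2 = 1 is (p_{k-1}, q_{k-1}) = (p_11, q_11); compute convergents through index 11.
Convergents (p_i = a_i*p_{i-1} + p_{i-2}, q_i = a_i*q_{i-1} + q_{i-2} with p_{-2}=0, p_{-1}=1, q_{-2}=1, q_{-1}=0):
  i=0: a_0=41, p_0 = 41*1 + 0 = 41, q_0 = 41*0 + 1 = 1.
  i=1: a_1=3, p_1 = 3*41 + 1 = 124, q_1 = 3*1 + 0 = 3.
  i=2: a_2=1, p_2 = 1*124 + 41 = 165, q_2 = 1*3 + 1 = 4.
  i=3: a_3=2, p_3 = 2*165 + 124 = 454, q_3 = 2*4 + 3 = 11.
  i=4: a_4=1, p_4 = 1*454 + 165 = 619, q_4 = 1*11 + 4 = 15.
  i=5: a_5=5, p_5 = 5*619 + 454 = 3549, q_5 = 5*15 + 11 = 86.
  i=6: a_6=6, p_6 = 6*3549 + 619 = 21913, q_6 = 6*86 + 15 = 531.
  i=7: a_7=5, p_7 = 5*21913 + 3549 = 113114, q_7 = 5*531 + 86 = 2741.
  i=8: a_8=1, p_8 = 1*113114 + 21913 = 135027, q_8 = 1*2741 + 531 = 3272.
  i=9: a_9=2, p_9 = 2*135027 + 113114 = 383168, q_9 = 2*3272 + 2741 = 9285.
  i=10: a_10=1, p_10 = 1*383168 + 135027 = 518195, q_10 = 1*9285 + 3272 = 12557.
  i=11: a_11=3, p_11 = 3*518195 + 383168 = 1937753, q_11 = 3*12557 + 9285 = 46956.
Check: 1937753^2 - 1703*46956^2 = 3754886689009 - 3754886689008 = 1, so (x, y) = (1937753, 46956) solves the equation, and by the theorem it is the least positive solution.

(x, y) = (1937753, 46956)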